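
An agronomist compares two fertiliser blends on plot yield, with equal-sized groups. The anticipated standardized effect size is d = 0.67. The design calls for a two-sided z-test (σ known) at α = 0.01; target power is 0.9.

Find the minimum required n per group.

Set Φ(δ − 2.576) = 0.9; then δ − 2.576 = Φ⁻¹(0.9) = 1.282, giving δ = 3.857.
(Ignoring the negligible lower-tail rejection probability gives the usual closed-form inversion.)
δ = d·√(n/2) ⇒ n = 2(δ/d)² = 2 × (3.857 / 0.67)² = 66.29.
Rounding up, n = 67 per group.

n = 67 per group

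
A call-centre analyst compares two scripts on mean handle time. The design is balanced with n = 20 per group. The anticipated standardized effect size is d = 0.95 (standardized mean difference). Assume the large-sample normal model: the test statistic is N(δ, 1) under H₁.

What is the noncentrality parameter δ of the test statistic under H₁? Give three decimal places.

δ = d·√(n/2) = 0.95 × √(20/2) = 3.0042

δ ≈ 3.004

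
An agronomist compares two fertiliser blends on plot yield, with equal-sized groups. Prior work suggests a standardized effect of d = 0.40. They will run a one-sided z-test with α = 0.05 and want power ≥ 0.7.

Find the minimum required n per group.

For power 0.7 need Φ(δ − z_{0.05}) = 0.7, so δ = z_{0.05} + z_{0.30} = 1.645 + 0.524 = 2.169.
δ = d·√(n/2) ⇒ n = 2(δ/d)² = 2 × (2.169 / 0.40)² = 58.82.
Rounding up, n = 59 per group.

n = 59 per group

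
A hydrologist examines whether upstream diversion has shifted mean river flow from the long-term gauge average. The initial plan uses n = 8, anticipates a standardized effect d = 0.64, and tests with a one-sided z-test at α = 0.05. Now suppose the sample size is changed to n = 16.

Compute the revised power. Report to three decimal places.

With n = 16: δ = d·√n = 0.64 × √16 = 2.5600. Critical value z_{0.05} = 1.645.
Revised power = P(Z > 1.645 − δ) = Φ(0.915) = 0.8199.

Power ≈ 0.820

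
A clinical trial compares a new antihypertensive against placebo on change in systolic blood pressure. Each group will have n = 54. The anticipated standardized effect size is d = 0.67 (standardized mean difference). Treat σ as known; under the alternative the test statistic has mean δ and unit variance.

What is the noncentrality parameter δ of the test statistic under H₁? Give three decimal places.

The noncentrality parameter scales effect size by the design's sample-size factor: δ = d·√(n/2) = 0.67 × √(54/2) = 3.4814

δ ≈ 3.481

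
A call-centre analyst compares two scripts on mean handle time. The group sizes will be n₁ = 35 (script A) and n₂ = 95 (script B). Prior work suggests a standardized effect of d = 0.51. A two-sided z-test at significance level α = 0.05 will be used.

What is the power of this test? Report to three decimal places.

Noncentrality parameter: δ = d / √(1/n₁ + 1/n₂) = 0.51 / √(1/35 + 1/95) = 2.5793
Critical value for a two-sided test at α = 0.05: z_{α/2} = 1.960.
Power = Φ(δ − 1.960) + Φ(−δ − 1.960) = Φ(0.619) + Φ(-4.539) = 0.7321 + 0.0000 = 0.7321.

Power ≈ 0.732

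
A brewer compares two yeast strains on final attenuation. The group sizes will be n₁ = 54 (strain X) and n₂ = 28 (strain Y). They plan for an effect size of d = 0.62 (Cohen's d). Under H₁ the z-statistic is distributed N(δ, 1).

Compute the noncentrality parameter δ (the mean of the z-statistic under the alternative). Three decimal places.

δ = d / √(1/n₁ + 1/n₂) = 0.62 / √(1/54 + 1/28) = 2.6623

δ ≈ 2.662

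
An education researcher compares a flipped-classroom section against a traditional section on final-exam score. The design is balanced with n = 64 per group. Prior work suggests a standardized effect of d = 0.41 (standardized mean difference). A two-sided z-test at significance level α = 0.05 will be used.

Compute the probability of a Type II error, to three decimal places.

β ≈ 0.360

Noncentrality parameter: δ = d·√(n/2) = 0.41 × √(64/2) = 2.3193
Two-sided α = 0.05 → critical value z_{0.025} = 1.960.
Power = Φ(δ − 1.960) + Φ(−δ − 1.960) = Φ(0.359) + Φ(-4.279) = 0.6403 + 0.0000 = 0.6403.
Type II error: β = 1 − power = 1 − 0.6403 = 0.3597.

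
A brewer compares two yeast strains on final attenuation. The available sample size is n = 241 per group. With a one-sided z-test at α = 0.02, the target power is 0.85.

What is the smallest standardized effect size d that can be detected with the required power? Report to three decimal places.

Required noncentrality: δ = z_{0.02} + z_{0.15} = 2.054 + 1.036 = 3.090.
δ = d·√(n/2) ⇒ d = δ/√(n/2) = 3.090/√(241/2) = 0.2815.

d ≈ 0.282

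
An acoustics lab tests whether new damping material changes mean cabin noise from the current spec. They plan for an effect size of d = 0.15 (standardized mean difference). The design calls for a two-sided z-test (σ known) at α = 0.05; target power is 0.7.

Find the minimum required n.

n = 275

For power 0.7 need Φ(δ − z_{0.025}) = 0.7, so δ = z_{0.025} + z_{0.30} = 1.960 + 0.524 = 2.484.
(The Φ(−δ − z_{α/2}) term is vanishingly small for δ > 0 and is dropped in the standard sample-size formula.)
δ = d·√n ⇒ n = (δ/d)² = (2.484 / 0.15)² = 274.31.
Rounding up, n = 275.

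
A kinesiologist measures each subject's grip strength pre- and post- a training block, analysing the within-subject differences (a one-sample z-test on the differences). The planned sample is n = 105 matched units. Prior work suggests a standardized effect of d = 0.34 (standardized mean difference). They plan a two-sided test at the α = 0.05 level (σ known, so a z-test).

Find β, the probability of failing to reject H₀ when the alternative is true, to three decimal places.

Noncentrality parameter: δ = d·√n = 0.34 × √105 = 3.4840
Critical value for a two-sided test at α = 0.05: z_{α/2} = 1.960.
Power = Φ(δ − 1.960) + Φ(−δ − 1.960) = Φ(1.524) + Φ(-5.444) = 0.9362 + 0.0000 = 0.9362.
Type II error: β = 1 − power = 1 − 0.9362 = 0.0638.

β ≈ 0.064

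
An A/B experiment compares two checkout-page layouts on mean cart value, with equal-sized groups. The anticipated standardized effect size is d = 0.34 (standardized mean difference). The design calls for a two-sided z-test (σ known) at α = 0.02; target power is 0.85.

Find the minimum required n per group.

n = 196 per group

For power 0.85 need Φ(δ − z_{0.01}) = 0.85, so δ = z_{0.01} + z_{0.15} = 2.326 + 1.036 = 3.363.
(Ignoring the negligible lower-tail rejection probability gives the usual closed-form inversion.)
δ = d·√(n/2) ⇒ n = 2(δ/d)² = 2 × (3.363 / 0.34)² = 195.65.
Rounding up, n = 196 per group.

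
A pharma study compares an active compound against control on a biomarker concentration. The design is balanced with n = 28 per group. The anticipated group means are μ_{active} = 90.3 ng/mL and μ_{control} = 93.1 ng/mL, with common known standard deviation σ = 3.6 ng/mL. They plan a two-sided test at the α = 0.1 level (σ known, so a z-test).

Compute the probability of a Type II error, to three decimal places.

β ≈ 0.103

Standardized effect: d = |μ_{active} − μ_{control}| / σ = |90.3 − 93.1| / 3.6 = 0.7778
Noncentrality parameter: δ = d·√(n/2) = 0.7778 × √(28/2) = 2.9102
Critical value for a two-sided test at α = 0.1: z_{α/2} = 1.645.
Power = Φ(δ − 1.645) + Φ(−δ − 1.645) = Φ(1.265) + Φ(-4.555) = 0.8971 + 0.0000 = 0.8971.
Type II error: β = 1 − power = 1 − 0.8971 = 0.1029.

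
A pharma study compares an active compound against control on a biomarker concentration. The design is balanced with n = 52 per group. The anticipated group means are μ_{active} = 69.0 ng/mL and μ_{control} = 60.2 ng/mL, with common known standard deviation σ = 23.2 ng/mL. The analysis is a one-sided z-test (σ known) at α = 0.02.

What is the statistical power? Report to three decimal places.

Power ≈ 0.452

Standardized effect: d = |μ_{active} − μ_{control}| / σ = |69.0 − 60.2| / 23.2 = 0.3793
Noncentrality parameter: δ = d·√(n/2) = 0.3793 × √(52/2) = 1.9341
Critical value for a one-sided test at α = 0.02: z_α = 2.054.
Power = Φ(δ − 2.054) = Φ(-0.120) = 0.4524.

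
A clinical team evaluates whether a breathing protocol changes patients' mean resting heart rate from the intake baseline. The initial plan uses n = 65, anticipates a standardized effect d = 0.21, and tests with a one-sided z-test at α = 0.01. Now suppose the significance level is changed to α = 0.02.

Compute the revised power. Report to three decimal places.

δ = d·√n = 0.21 × √65 = 1.6931 (unchanged). New critical value: z_{0.02} = 2.054.
Revised power = P(Z > 2.054 − δ) = Φ(-0.361) = 0.3592.

Power ≈ 0.359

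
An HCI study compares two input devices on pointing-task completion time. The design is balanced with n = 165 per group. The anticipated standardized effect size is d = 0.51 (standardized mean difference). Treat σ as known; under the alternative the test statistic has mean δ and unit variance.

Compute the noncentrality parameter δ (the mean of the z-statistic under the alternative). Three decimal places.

δ ≈ 4.632

The noncentrality parameter scales effect size by the design's sample-size factor: δ = d·√(n/2) = 0.51 × √(165/2) = 4.6323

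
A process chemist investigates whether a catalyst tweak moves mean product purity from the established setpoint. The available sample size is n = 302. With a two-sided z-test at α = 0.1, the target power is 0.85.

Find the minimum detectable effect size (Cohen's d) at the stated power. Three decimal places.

d ≈ 0.154

Required noncentrality: δ = z_{0.05} + z_{0.15} = 1.645 + 1.036 = 2.681.
(Lower-tail contribution to power is negligible for δ > 0.)
δ = d·√n ⇒ d = δ/√n = 2.681/√302 = 0.1543.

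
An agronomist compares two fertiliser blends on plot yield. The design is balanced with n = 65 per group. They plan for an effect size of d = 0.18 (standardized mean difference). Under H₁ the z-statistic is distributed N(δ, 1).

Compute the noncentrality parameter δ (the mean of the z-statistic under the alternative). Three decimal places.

δ ≈ 1.026

The noncentrality parameter scales effect size by the design's sample-size factor: δ = d·√(n/2) = 0.18 × √(65/2) = 1.0262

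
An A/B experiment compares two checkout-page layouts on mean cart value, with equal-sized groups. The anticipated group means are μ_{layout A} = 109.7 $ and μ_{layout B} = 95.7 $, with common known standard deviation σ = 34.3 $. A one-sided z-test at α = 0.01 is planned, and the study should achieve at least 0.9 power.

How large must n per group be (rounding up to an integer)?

n = 157 per group

Standardized effect: d = |μ_{layout A} − μ_{layout B}| / σ = |109.7 − 95.7| / 34.3 = 0.4082
Set Φ(δ − 2.326) = 0.9; then δ − 2.326 = Φ⁻¹(0.9) = 1.282, giving δ = 3.608.
δ = d·√(n/2) ⇒ n = 2(δ/d)² = 2 × (3.608 / 0.4082)² = 156.27.
Rounding up, n = 157 per group.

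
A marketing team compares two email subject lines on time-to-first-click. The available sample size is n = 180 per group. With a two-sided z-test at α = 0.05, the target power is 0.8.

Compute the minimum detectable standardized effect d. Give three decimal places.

Need Φ(δ − 1.960) = 0.8, so δ = 1.960 + 0.842 = 2.802.
(Lower-tail contribution to power is negligible for δ > 0.)
δ = d·√(n/2) ⇒ d = δ/√(n/2) = 2.802/√(180/2) = 0.2953.

d ≈ 0.295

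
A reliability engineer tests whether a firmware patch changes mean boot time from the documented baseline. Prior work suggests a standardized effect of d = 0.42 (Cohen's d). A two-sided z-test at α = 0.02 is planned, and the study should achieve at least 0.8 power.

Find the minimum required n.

For power 0.8 need Φ(δ − z_{0.01}) = 0.8, so δ = z_{0.01} + z_{0.20} = 2.326 + 0.842 = 3.168.
(Ignoring the negligible lower-tail rejection probability gives the usual closed-form inversion.)
δ = d·√n ⇒ n = (δ/d)² = (3.168 / 0.42)² = 56.89.
Round up to the next whole unit.

n = 57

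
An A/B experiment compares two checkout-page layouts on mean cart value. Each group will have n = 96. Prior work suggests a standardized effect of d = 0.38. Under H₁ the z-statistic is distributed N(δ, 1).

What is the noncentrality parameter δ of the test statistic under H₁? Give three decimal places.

δ ≈ 2.633

The noncentrality parameter scales effect size by the design's sample-size factor: δ = d·√(n/2) = 0.38 × √(96/2) = 2.6327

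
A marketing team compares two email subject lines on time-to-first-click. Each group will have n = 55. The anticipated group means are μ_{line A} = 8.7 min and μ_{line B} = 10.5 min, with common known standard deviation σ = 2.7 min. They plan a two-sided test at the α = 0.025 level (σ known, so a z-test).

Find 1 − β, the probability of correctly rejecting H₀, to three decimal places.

Power ≈ 0.895

Standardized effect: d = |μ_{line A} − μ_{line B}| / σ = |8.7 − 10.5| / 2.7 = 0.6667
Noncentrality parameter: δ = d·√(n/2) = 0.6667 × √(55/2) = 3.4960
Two-sided α = 0.025 → critical value z_{0.0125} = 2.241.
Power = Φ(δ − 2.241) + Φ(−δ − 2.241) = Φ(1.255) + Φ(-5.737) = 0.8952 + 0.0000 = 0.8952.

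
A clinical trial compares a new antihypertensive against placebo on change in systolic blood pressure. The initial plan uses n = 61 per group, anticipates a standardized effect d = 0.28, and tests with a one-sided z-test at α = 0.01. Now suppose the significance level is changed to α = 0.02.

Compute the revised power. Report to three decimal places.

δ = d·√(n/2) = 0.28 × √(61/2) = 1.5464 (unchanged). New critical value: z_{0.02} = 2.054.
Revised power = P(Z > 2.054 − δ) = Φ(-0.507) = 0.3059.

Power ≈ 0.306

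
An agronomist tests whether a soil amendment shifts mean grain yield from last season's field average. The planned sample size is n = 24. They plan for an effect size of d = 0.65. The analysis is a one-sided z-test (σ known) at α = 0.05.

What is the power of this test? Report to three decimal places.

Power ≈ 0.938

Noncentrality parameter: λ = d·√n = 0.65 × √24 = 3.1843
One-sided α = 0.05 → critical value z_{0.05} = 1.645.
Power = Φ(λ − 1.645) = Φ(1.539) = 0.9382.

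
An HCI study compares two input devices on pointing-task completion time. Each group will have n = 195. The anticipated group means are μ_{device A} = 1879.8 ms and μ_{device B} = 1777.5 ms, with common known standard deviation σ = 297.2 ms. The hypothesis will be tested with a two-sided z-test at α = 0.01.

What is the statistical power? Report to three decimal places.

Power ≈ 0.795

Standardized effect: d = |μ_{device A} − μ_{device B}| / σ = |1879.8 − 1777.5| / 297.2 = 0.3442
Noncentrality parameter: δ = d·√(n/2) = 0.3442 × √(195/2) = 3.3988
Two-sided α = 0.01 → critical value z_{0.005} = 2.576.
Power = Φ(δ − 2.576) + Φ(−δ − 2.576) = Φ(0.823) + Φ(-5.975) = 0.7947 + 0.0000 = 0.7947.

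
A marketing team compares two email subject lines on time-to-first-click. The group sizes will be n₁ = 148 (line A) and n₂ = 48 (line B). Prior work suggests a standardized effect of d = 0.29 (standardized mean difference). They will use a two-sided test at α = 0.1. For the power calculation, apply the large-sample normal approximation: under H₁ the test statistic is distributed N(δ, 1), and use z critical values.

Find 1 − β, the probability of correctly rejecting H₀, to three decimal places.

Power ≈ 0.541

Noncentrality parameter: δ = d / √(1/n₁ + 1/n₂) = 0.29 / √(1/148 + 1/48) = 1.7459
Critical value for a two-sided test at α = 0.1: z_{α/2} = 1.645.
Power = Φ(δ − 1.645) + Φ(−δ − 1.645) = Φ(0.101) + Φ(-3.391) = 0.5402 + 0.0003 = 0.5406.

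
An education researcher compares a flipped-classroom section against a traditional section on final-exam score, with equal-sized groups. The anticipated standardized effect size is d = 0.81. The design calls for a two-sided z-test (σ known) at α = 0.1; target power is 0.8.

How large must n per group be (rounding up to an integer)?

Set Φ(δ − 1.645) = 0.8; then δ − 1.645 = Φ⁻¹(0.8) = 0.842, giving δ = 2.486.
(For δ > 0 the lower-tail rejection region contributes negligibly to power, so the one-term inversion is standard.)
δ = d·√(n/2) ⇒ n = 2(δ/d)² = 2 × (2.486 / 0.81)² = 18.85.
Rounding up, n = 19 per group.

n = 19 per group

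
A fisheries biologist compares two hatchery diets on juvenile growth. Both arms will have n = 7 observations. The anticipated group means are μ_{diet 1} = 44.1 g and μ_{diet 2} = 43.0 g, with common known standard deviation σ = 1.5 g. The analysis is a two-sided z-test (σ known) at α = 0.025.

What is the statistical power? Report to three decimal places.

Standardized effect: d = |μ_{diet 1} − μ_{diet 2}| / σ = |44.1 − 43.0| / 1.5 = 0.7333
Noncentrality parameter: δ = d·√(n/2) = 0.7333 × √(7/2) = 1.3719
Critical value for a two-sided test at α = 0.025: z_{α/2} = 2.241.
Power = Φ(δ − 2.241) + Φ(−δ − 2.241) = Φ(-0.869) + Φ(-3.613) = 0.1923 + 0.0002 = 0.1924.

Power ≈ 0.192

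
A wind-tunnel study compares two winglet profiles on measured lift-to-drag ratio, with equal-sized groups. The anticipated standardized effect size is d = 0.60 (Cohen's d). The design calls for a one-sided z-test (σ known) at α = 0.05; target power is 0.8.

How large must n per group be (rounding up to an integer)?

Set Φ(δ − 1.645) = 0.8; then δ − 1.645 = Φ⁻¹(0.8) = 0.842, giving δ = 2.486.
δ = d·√(n/2) ⇒ n = 2(δ/d)² = 2 × (2.486 / 0.60)² = 34.35.
Round up to the next whole unit.

n = 35 per group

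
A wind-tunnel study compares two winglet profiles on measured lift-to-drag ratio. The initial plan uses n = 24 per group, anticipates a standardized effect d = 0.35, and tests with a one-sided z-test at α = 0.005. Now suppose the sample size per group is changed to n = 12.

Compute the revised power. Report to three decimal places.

Power ≈ 0.043

With n = 12 per group: δ = d·√(n/2) = 0.35 × √(12/2) = 0.8573. Critical value z_{0.005} = 2.576.
Revised power = P(Z > 2.576 − δ) = Φ(-1.719) = 0.0429.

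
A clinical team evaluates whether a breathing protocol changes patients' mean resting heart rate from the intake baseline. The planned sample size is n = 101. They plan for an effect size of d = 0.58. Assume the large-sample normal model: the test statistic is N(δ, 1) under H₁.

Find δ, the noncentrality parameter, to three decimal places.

δ ≈ 5.829

δ = d·√n = 0.58 × √101 = 5.8289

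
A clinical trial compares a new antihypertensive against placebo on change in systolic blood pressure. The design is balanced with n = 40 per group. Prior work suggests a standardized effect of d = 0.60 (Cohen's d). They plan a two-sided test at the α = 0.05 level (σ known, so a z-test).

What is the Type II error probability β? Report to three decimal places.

β ≈ 0.235

Noncentrality parameter: δ = d·√(n/2) = 0.60 × √(40/2) = 2.6833
Critical value for a two-sided test at α = 0.05: z_{α/2} = 1.960.
Power = Φ(δ − 1.960) + Φ(−δ − 1.960) = Φ(0.723) + Φ(-4.643) = 0.7653 + 0.0000 = 0.7653.
Type II error: β = 1 − power = 1 − 0.7653 = 0.2347.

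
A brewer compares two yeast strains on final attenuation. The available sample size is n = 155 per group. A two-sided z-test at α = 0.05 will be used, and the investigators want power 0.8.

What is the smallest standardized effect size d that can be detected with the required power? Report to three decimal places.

d ≈ 0.318

Required noncentrality: δ = z_{0.025} + z_{0.20} = 1.960 + 0.842 = 2.802.
(The second rejection-region term Φ(−δ − z_{α/2}) is negligible and dropped.)
δ = d·√(n/2) ⇒ d = δ/√(n/2) = 2.802/√(155/2) = 0.3182.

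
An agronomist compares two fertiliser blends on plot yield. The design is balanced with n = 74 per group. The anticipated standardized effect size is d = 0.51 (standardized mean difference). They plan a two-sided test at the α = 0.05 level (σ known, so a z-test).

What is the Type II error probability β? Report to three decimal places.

Noncentrality parameter: δ = d·√(n/2) = 0.51 × √(74/2) = 3.1022
Two-sided α = 0.05 → critical value z_{0.025} = 1.960.
Power = Φ(δ − 1.960) + Φ(−δ − 1.960) = Φ(1.142) + Φ(-5.062) = 0.8733 + 0.0000 = 0.8733.
Type II error: β = 1 − power = 1 − 0.8733 = 0.1267.

β ≈ 0.127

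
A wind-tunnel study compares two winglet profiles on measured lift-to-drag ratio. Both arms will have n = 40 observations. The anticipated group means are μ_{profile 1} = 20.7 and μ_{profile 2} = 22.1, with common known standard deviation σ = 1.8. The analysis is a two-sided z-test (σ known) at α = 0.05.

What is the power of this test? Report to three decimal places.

Standardized effect: d = |μ_{profile 1} − μ_{profile 2}| / σ = |20.7 − 22.1| / 1.8 = 0.7778
Noncentrality parameter: δ = d·√(n/2) = 0.7778 × √(40/2) = 3.4783
Critical value for a two-sided test at α = 0.05: z_{α/2} = 1.960.
Power = Φ(δ − 1.960) + Φ(−δ − 1.960) = Φ(1.518) + Φ(-5.438) = 0.9355 + 0.0000 = 0.9355.

Power ≈ 0.936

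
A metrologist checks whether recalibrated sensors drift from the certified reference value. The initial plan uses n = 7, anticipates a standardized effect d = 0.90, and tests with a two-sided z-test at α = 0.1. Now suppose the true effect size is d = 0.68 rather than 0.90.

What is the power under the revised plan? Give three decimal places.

With d = 0.68: δ = d·√n = 0.68 × √7 = 1.7991. Critical value z_{0.05} = 1.645.
Revised power = Φ(δ − 1.645) + Φ(−δ − 1.645) = Φ(0.154) + Φ(-3.444) = 0.5613 + 0.0003 = 0.5616.

Power ≈ 0.562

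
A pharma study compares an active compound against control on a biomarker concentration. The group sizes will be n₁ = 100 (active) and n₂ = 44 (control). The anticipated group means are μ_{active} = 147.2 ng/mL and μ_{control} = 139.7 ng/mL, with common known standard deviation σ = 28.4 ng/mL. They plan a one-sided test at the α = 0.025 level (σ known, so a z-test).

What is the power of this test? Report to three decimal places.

Power ≈ 0.308

Standardized effect: d = |μ_{active} − μ_{control}| / σ = |147.2 − 139.7| / 28.4 = 0.2641
Noncentrality parameter: δ = d / √(1/n₁ + 1/n₂) = 0.2641 / √(1/100 + 1/44) = 1.4598
One-sided α = 0.025 → critical value z_{0.025} = 1.960.
Power = P(Z > 1.960 − δ) = Φ(-0.500) = 0.3085.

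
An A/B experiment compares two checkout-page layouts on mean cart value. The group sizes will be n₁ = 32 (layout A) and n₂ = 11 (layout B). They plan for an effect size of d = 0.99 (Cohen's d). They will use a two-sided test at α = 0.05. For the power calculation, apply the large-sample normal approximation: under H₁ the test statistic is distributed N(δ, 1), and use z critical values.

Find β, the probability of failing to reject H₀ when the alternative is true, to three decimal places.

β ≈ 0.191

Noncentrality parameter: δ = d / √(1/n₁ + 1/n₂) = 0.99 / √(1/32 + 1/11) = 2.8325
Two-sided α = 0.05 → critical value z_{0.025} = 1.960.
Power = Φ(δ − 1.960) + Φ(−δ − 1.960) = Φ(0.873) + Φ(-4.792) = 0.8085 + 0.0000 = 0.8085.
Type II error: β = 1 − power = 1 − 0.8085 = 0.1915.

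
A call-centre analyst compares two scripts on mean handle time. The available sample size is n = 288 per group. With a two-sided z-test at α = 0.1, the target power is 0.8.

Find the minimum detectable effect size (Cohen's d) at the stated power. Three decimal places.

d ≈ 0.207

Need Φ(δ − 1.645) = 0.8, so δ = 1.645 + 0.842 = 2.486.
(The second rejection-region term Φ(−δ − z_{α/2}) is negligible and dropped.)
δ = d·√(n/2) ⇒ d = δ/√(n/2) = 2.486/√(288/2) = 0.2072.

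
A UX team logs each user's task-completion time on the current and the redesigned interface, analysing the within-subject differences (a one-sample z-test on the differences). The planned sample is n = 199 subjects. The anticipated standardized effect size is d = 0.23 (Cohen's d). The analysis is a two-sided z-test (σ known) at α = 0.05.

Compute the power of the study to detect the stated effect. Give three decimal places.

Noncentrality parameter: δ = d·√n = 0.23 × √199 = 3.2445
Two-sided α = 0.05 → critical value z_{0.025} = 1.960.
Power = Φ(δ − 1.960) + Φ(−δ − 1.960) = Φ(1.285) + Φ(-5.205) = 0.9005 + 0.0000 = 0.9005.

Power ≈ 0.901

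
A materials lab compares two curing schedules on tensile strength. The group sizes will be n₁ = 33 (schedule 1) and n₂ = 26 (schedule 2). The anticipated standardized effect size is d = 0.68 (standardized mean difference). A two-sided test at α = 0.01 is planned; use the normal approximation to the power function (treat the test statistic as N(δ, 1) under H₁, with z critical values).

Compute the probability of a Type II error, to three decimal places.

Noncentrality parameter: δ = d / √(1/n₁ + 1/n₂) = 0.68 / √(1/33 + 1/26) = 2.5931
Two-sided α = 0.01 → critical value z_{0.005} = 2.576.
Power = Φ(δ − 2.576) + Φ(−δ − 2.576) = Φ(0.017) + Φ(-5.169) = 0.5069 + 0.0000 = 0.5069.
Type II error: β = 1 − power = 1 − 0.5069 = 0.4931.

β ≈ 0.493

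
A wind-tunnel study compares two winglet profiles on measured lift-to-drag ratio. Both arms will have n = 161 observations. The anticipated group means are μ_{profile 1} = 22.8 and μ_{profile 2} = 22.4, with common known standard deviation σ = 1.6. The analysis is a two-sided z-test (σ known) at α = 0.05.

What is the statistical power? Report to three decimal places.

Power ≈ 0.611

Standardized effect: d = |μ_{profile 1} − μ_{profile 2}| / σ = |22.8 − 22.4| / 1.6 = 0.2500
Noncentrality parameter: δ = d·√(n/2) = 0.2500 × √(161/2) = 2.2430
Two-sided α = 0.05 → critical value z_{0.025} = 1.960.
Power = Φ(δ − 1.960) + Φ(−δ − 1.960) = Φ(0.283) + Φ(-4.203) = 0.6114 + 0.0000 = 0.6115.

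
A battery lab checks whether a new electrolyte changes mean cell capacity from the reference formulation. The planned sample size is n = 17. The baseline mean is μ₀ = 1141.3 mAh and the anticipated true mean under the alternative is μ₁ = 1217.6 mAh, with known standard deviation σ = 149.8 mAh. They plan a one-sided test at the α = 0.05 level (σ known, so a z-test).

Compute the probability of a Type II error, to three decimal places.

Standardized effect: d = |μ₁ − μ₀| / σ = |1217.6 − 1141.3| / 149.8 = 0.5093
Noncentrality parameter: δ = d·√n = 0.5093 × √17 = 2.1001
One-sided α = 0.05 → critical value z_{0.05} = 1.645.
Power = Φ(δ − 1.645) = Φ(0.455) = 0.6755.
Type II error: β = 1 − power = 1 − 0.6755 = 0.3245.

β ≈ 0.324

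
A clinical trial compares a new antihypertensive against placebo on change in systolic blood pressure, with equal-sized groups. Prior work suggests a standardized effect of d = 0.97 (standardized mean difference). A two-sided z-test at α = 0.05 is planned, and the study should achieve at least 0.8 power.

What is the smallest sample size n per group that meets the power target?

For power 0.8 need Φ(δ − z_{0.025}) = 0.8, so δ = z_{0.025} + z_{0.20} = 1.960 + 0.842 = 2.802.
(Ignoring the negligible lower-tail rejection probability gives the usual closed-form inversion.)
δ = d·√(n/2) ⇒ n = 2(δ/d)² = 2 × (2.802 / 0.97)² = 16.68.
Rounding up, n = 17 per group.

n = 17 per group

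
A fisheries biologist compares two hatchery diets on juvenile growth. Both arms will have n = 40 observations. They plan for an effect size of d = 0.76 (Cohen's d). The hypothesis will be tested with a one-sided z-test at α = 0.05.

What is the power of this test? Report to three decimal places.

Power ≈ 0.960

Noncentrality parameter: δ = d·√(n/2) = 0.76 × √(40/2) = 3.3988
One-sided α = 0.05 → critical value z_{0.05} = 1.645.
Power = P(Z > 1.645 − δ) = Φ(1.754) = 0.9603.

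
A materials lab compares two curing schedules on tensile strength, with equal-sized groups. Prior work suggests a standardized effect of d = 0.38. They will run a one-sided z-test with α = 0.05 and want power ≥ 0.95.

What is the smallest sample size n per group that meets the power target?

n = 150 per group

For power 0.95 need Φ(δ − z_{0.05}) = 0.95, so δ = z_{0.05} + z_{0.05} = 1.645 + 1.645 = 3.290.
δ = d·√(n/2) ⇒ n = 2(δ/d)² = 2 × (3.290 / 0.38)² = 149.89.
Round up to the next whole unit.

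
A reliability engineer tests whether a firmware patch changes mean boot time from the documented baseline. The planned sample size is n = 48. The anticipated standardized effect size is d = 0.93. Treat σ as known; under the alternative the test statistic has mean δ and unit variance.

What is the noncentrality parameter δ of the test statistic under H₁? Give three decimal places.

δ ≈ 6.443

δ = d·√n = 0.93 × √48 = 6.4432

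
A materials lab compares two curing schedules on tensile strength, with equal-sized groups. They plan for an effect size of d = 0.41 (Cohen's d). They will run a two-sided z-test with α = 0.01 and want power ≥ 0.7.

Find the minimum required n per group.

n = 115 per group

Set Φ(δ − 2.576) = 0.7; then δ − 2.576 = Φ⁻¹(0.7) = 0.524, giving δ = 3.100.
(The Φ(−δ − z_{α/2}) term is vanishingly small for δ > 0 and is dropped in the standard sample-size formula.)
δ = d·√(n/2) ⇒ n = 2(δ/d)² = 2 × (3.100 / 0.41)² = 114.35.
Rounding up, n = 115 per group.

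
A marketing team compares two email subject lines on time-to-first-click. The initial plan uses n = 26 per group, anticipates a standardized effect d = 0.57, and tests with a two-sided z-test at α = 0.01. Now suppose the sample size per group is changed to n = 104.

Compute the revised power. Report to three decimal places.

With n = 104 per group: δ = d·√(n/2) = 0.57 × √(104/2) = 4.1103. Critical value z_{0.005} = 2.576.
Revised power = Φ(δ − 2.576) + Φ(−δ − 2.576) = Φ(1.534) + Φ(-6.686) = 0.9375 + 0.0000 = 0.9375.

Power ≈ 0.938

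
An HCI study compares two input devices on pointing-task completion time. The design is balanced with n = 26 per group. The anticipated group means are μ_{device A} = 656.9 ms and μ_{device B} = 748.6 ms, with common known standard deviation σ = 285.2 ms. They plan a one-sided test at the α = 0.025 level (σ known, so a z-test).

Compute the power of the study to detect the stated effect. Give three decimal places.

Power ≈ 0.212

Standardized effect: d = |μ_{device A} − μ_{device B}| / σ = |656.9 − 748.6| / 285.2 = 0.3215
Noncentrality parameter: δ = d·√(n/2) = 0.3215 × √(26/2) = 1.1593
Critical value for a one-sided test at α = 0.025: z_α = 1.960.
Power = P(Z > 1.960 − δ) = Φ(-0.801) = 0.2117.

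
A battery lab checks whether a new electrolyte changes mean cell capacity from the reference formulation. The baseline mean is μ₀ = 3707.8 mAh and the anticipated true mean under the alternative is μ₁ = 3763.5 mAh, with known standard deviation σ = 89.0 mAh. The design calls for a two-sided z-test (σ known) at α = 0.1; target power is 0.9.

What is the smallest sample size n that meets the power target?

n = 22

Standardized effect: d = |μ₁ − μ₀| / σ = |3763.5 − 3707.8| / 89.0 = 0.6258
Set Φ(δ − 1.645) = 0.9; then δ − 1.645 = Φ⁻¹(0.9) = 1.282, giving δ = 2.926.
(For δ > 0 the lower-tail rejection region contributes negligibly to power, so the one-term inversion is standard.)
δ = d·√n ⇒ n = (δ/d)² = (2.926 / 0.6258)² = 21.86.
Rounding up, n = 22.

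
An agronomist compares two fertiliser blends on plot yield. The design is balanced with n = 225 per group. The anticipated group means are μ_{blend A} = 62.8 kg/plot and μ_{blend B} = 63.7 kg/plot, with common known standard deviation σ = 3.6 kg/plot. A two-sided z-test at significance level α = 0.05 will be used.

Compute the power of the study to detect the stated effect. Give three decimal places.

Power ≈ 0.755

Standardized effect: d = |μ_{blend A} − μ_{blend B}| / σ = |62.8 − 63.7| / 3.6 = 0.2500
Noncentrality parameter: δ = d·√(n/2) = 0.2500 × √(225/2) = 2.6517
Critical value for a two-sided test at α = 0.05: z_{α/2} = 1.960.
Power = Φ(δ − 1.960) + Φ(−δ − 1.960) = Φ(0.692) + Φ(-4.612) = 0.7554 + 0.0000 = 0.7554.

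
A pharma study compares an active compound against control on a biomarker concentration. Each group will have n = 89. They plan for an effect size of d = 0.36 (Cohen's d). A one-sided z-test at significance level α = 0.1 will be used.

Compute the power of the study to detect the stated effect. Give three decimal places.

Power ≈ 0.869

Noncentrality parameter: δ = d·√(n/2) = 0.36 × √(89/2) = 2.4015
One-sided α = 0.1 → critical value z_{0.1} = 1.282.
Power = P(Z > 1.282 − δ) = Φ(1.120) = 0.8686.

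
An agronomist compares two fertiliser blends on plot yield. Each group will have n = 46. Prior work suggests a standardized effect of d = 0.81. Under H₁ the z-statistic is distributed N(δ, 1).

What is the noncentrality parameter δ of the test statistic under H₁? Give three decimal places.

δ ≈ 3.885

δ = d·√(n/2) = 0.81 × √(46/2) = 3.8846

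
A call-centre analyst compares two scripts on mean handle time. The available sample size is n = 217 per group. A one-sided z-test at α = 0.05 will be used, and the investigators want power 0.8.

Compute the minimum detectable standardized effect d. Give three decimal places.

Required noncentrality: δ = z_{0.05} + z_{0.20} = 1.645 + 0.842 = 2.486.
δ = d·√(n/2) ⇒ d = δ/√(n/2) = 2.486/√(217/2) = 0.2387.

d ≈ 0.239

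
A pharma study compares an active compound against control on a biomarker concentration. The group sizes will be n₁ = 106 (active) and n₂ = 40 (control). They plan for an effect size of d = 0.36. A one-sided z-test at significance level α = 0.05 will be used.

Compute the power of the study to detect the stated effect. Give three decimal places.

Power ≈ 0.616

Noncentrality parameter: δ = d / √(1/n₁ + 1/n₂) = 0.36 / √(1/106 + 1/40) = 1.9400
Critical value for a one-sided test at α = 0.05: z_α = 1.645.
Power = P(Z > 1.645 − δ) = Φ(0.295) = 0.6161.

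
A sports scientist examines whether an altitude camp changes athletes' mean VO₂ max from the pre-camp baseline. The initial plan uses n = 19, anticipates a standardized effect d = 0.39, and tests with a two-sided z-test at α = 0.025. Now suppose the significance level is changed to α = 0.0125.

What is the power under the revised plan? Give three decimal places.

Power ≈ 0.213

δ = d·√n = 0.39 × √19 = 1.7000 (unchanged). New critical value: z_{0.0063} = 2.498.
Revised power = Φ(δ − 2.498) + Φ(−δ − 2.498) = Φ(-0.798) + Φ(-4.198) = 0.2125 + 0.0000 = 0.2125.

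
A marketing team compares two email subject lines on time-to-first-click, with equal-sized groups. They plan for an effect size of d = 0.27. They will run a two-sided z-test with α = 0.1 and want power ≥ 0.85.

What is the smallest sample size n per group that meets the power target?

Set Φ(δ − 1.645) = 0.85; then δ − 1.645 = Φ⁻¹(0.85) = 1.036, giving δ = 2.681.
(The Φ(−δ − z_{α/2}) term is vanishingly small for δ > 0 and is dropped in the standard sample-size formula.)
δ = d·√(n/2) ⇒ n = 2(δ/d)² = 2 × (2.681 / 0.27)² = 197.24.
Rounding up, n = 198 per group.

n = 198 per group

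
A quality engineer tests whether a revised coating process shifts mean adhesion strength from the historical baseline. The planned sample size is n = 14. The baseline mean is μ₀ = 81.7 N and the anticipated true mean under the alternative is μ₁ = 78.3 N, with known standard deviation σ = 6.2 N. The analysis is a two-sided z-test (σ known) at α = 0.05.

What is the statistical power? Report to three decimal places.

Power ≈ 0.537

Standardized effect: d = |μ₁ − μ₀| / σ = |78.3 − 81.7| / 6.2 = 0.5484
Noncentrality parameter: δ = d·√n = 0.5484 × √14 = 2.0519
Critical value for a two-sided test at α = 0.05: z_{α/2} = 1.960.
Power = Φ(δ − 1.960) + Φ(−δ − 1.960) = Φ(0.092) + Φ(-4.012) = 0.5366 + 0.0000 = 0.5366.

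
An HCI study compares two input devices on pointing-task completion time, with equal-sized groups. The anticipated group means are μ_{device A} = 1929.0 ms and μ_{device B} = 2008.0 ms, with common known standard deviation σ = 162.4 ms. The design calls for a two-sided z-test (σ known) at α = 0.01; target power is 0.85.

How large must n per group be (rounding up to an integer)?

Standardized effect: d = |μ_{device A} − μ_{device B}| / σ = |1929.0 − 2008.0| / 162.4 = 0.4865
Set Φ(δ − 2.576) = 0.85; then δ − 2.576 = Φ⁻¹(0.85) = 1.036, giving δ = 3.612.
(For δ > 0 the lower-tail rejection region contributes negligibly to power, so the one-term inversion is standard.)
δ = d·√(n/2) ⇒ n = 2(δ/d)² = 2 × (3.612 / 0.4865)² = 110.28.
Round up to the next whole unit.

n = 111 per group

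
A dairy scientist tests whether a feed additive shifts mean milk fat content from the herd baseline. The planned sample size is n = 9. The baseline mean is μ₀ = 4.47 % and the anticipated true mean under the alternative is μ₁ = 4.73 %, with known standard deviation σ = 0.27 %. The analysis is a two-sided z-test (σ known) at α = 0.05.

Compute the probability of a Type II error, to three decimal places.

Standardized effect: d = |μ₁ − μ₀| / σ = |4.73 − 4.47| / 0.27 = 0.9630
Noncentrality parameter: λ = d·√n = 0.9630 × √9 = 2.8889
Two-sided α = 0.05 → critical value z_{0.025} = 1.960.
Power = Φ(λ − 1.960) + Φ(−λ − 1.960) = Φ(0.929) + Φ(-4.849) = 0.8235 + 0.0000 = 0.8235.
Type II error: β = 1 − power = 1 − 0.8235 = 0.1765.

β ≈ 0.176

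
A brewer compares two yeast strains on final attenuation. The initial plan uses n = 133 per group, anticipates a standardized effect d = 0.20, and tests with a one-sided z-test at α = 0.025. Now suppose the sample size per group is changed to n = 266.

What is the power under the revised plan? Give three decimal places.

Power ≈ 0.636

With n = 266 per group: δ = d·√(n/2) = 0.20 × √(266/2) = 2.3065. Critical value z_{0.025} = 1.960.
Revised power = P(Z > 1.960 − δ) = Φ(0.347) = 0.6355.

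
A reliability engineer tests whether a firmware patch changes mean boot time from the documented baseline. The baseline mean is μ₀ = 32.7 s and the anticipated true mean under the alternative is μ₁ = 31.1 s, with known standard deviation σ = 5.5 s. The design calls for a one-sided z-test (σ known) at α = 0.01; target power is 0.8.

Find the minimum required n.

Standardized effect: d = |μ₁ − μ₀| / σ = |31.1 − 32.7| / 5.5 = 0.2909
For power 0.8 need Φ(δ − z_{0.01}) = 0.8, so δ = z_{0.01} + z_{0.20} = 2.326 + 0.842 = 3.168.
δ = d·√n ⇒ n = (δ/d)² = (3.168 / 0.2909)² = 118.59.
Rounding up, n = 119.

n = 119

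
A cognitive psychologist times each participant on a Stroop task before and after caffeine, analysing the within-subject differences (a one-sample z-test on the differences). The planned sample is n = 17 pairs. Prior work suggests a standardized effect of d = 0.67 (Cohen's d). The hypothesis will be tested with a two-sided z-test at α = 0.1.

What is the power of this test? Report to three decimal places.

Noncentrality parameter: δ = d·√n = 0.67 × √17 = 2.7625
Two-sided α = 0.1 → critical value z_{0.05} = 1.645.
Power = Φ(δ − 1.645) + Φ(−δ − 1.645) = Φ(1.118) + Φ(-4.407) = 0.8681 + 0.0000 = 0.8681.

Power ≈ 0.868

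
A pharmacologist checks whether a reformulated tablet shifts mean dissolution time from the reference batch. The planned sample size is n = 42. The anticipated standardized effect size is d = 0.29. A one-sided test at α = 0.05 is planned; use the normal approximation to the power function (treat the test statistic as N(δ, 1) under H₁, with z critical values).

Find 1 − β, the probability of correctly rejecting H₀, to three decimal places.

Noncentrality parameter: δ = d·√n = 0.29 × √42 = 1.8794
One-sided α = 0.05 → critical value z_{0.05} = 1.645.
Power = P(Z > 1.645 − δ) = Φ(0.235) = 0.5927.

Power ≈ 0.593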